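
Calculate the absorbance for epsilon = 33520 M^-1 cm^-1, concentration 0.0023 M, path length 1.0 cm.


A = epsilon * c * l
A = 33520 * 0.0023 * 1.0
A = 77.096

77.096


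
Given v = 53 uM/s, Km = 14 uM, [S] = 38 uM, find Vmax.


Vmax = v * (Km + [S]) / [S]
Vmax = 53 * (14 + 38) / 38
Vmax = 72.5263 uM/s

72.5263 uM/s


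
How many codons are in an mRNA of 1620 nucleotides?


codons = nucleotides / 3
codons = 1620 / 3 = 540

540


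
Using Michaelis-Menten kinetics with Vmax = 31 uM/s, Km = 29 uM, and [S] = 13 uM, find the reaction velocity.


v = Vmax * [S] / (Km + [S])
v = 31 * 13 / (29 + 13)
v = 9.5952 uM/s

9.5952 uM/s


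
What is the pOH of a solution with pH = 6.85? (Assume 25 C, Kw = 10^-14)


pOH = 14 - pH
pOH = 14 - 6.85
pOH = 7.15

7.15


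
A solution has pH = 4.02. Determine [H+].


[H+] = 10^(-pH)
[H+] = 10^(-4.02)
[H+] = 9.550e-05 M

9.550e-05 M


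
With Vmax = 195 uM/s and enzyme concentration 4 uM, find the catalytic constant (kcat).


kcat = Vmax / [E]t
kcat = 195 / 4
kcat = 48.75 s^-1

48.75 s^-1


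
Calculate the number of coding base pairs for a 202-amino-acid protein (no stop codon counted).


Each amino acid = 1 codon = 3 bp
bp = 202 * 3 = 606 bp

606 bp


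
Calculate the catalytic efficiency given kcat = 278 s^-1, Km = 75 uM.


Catalytic efficiency = kcat / Km
= 278 / 75
= 3.7067 uM^-1*s^-1

3.7067 uM^-1*s^-1


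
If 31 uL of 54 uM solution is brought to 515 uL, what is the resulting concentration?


C2 = C1 * V1 / V2
C2 = 54 * 31 / 515
C2 = 3.2505 uM

3.2505 uM


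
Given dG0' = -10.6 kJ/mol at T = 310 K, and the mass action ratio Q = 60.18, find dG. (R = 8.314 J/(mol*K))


dG = dG0' + RT * ln(Q) / 1000
dG = -10.6 + 8.314 * 310 * ln(60.18) / 1000
dG = -0.0398 kJ/mol

-0.0398 kJ/mol


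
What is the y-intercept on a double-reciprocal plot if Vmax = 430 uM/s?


y-intercept = 1/Vmax
= 1/430
= 0.0023 s/uM

0.0023 s/uM


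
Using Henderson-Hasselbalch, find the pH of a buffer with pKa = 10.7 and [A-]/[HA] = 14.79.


pH = pKa + log10([A-]/[HA])
pH = 10.7 + log10(14.79)
pH = 11.87

11.87


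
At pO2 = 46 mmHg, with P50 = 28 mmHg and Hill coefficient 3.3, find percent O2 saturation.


Y = pO2^n / (P50^n + pO2^n)
Y = 46^3.3 / (28^3.3 + 46^3.3)
Y = 83.73%

83.73%


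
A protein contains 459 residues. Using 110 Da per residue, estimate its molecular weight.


MW = n_residues * 110 Da
MW = 459 * 110
MW = 50490 Da

50490 Da


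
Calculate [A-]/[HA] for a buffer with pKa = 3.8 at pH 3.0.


[A-]/[HA] = 10^(pH - pKa)
= 10^(3.0 - 3.8)
= 0.1585

0.1585


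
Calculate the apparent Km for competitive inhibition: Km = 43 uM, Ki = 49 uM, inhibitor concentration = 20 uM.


Km_app = Km * (1 + [I]/Ki)
Km_app = 43 * (1 + 20/49)
Km_app = 60.551 uM

60.551 uM


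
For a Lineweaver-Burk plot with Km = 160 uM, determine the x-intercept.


x-intercept = -1/Km
= -1/160
= -0.0063 1/uM

-0.0063 1/uM


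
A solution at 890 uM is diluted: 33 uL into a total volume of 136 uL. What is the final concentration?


C2 = C1 * V1 / V2
C2 = 890 * 33 / 136
C2 = 215.9559 uM

215.9559 uM


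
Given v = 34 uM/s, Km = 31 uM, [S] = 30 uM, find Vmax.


Vmax = v * (Km + [S]) / [S]
Vmax = 34 * (31 + 30) / 30
Vmax = 69.1333 uM/s

69.1333 uM/s


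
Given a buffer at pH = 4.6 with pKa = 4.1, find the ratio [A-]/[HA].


[A-]/[HA] = 10^(pH - pKa)
= 10^(4.6 - 4.1)
= 3.1623

3.1623


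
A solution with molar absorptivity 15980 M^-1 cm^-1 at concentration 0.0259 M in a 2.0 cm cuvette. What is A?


A = epsilon * c * l
A = 15980 * 0.0259 * 2.0
A = 827.764

827.764


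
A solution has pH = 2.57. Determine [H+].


[H+] = 10^(-pH)
[H+] = 10^(-2.57)
[H+] = 0.0027 M

0.0027 M


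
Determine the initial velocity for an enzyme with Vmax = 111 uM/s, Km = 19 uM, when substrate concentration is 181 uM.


v = Vmax * [S] / (Km + [S])
v = 111 * 181 / (19 + 181)
v = 100.455 uM/s

100.455 uM/s


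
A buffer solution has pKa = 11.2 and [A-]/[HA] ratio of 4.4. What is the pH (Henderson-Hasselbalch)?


pH = pKa + log10([A-]/[HA])
pH = 11.2 + log10(4.4)
pH = 11.8435

11.8435


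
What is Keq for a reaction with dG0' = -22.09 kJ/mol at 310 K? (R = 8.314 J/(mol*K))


Keq = exp(-dG0 * 1000 / (R * T))
Keq = exp(-(-22.09) * 1000 / (8.314 * 310))
Keq = 5275.6233

5275.6233


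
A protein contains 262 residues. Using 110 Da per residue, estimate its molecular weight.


MW = n_residues * 110 Da
MW = 262 * 110
MW = 28820 Da

28820 Da


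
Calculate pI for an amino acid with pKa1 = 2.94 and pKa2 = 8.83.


pI = (pKa1 + pKa2) / 2
pI = (2.94 + 8.83) / 2
pI = 5.885

5.885


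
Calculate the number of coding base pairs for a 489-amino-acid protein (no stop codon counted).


Each amino acid = 1 codon = 3 bp
bp = 489 * 3 = 1467 bp

1467 bp


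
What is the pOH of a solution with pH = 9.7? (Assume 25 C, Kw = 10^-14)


pOH = 14 - pH
pOH = 14 - 9.7
pOH = 4.3

4.3


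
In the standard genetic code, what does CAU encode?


Standard genetic code lookup.
Codon CAU -> His

His


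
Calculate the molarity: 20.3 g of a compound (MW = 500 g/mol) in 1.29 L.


C = (mass / MW) / volume
C = (20.3 / 500) / 1.29
C = 0.0315 M

0.0315 M


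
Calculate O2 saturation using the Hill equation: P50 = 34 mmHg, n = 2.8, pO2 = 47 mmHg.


Y = pO2^n / (P50^n + pO2^n)
Y = 47^2.8 / (34^2.8 + 47^2.8)
Y = 71.23%

71.23%


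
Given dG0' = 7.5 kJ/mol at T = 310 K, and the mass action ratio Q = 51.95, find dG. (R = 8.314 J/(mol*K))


dG = dG0' + RT * ln(Q) / 1000
dG = 7.5 + 8.314 * 310 * ln(51.95) / 1000
dG = 17.6812 kJ/mol

17.6812 kJ/mol


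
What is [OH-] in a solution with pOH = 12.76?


[OH-] = 10^(-pOH)
[OH-] = 10^(-12.76)
[OH-] = 1.738e-13 M

1.738e-13 M


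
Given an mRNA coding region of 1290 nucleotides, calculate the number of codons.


codons = nucleotides / 3
codons = 1290 / 3 = 430

430


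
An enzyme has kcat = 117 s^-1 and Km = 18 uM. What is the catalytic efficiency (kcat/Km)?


Catalytic efficiency = kcat / Km
= 117 / 18
= 6.5 uM^-1*s^-1

6.5 uM^-1*s^-1


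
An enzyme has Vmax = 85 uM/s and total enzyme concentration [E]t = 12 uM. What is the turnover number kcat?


kcat = Vmax / [E]t
kcat = 85 / 12
kcat = 7.0833 s^-1

7.0833 s^-1


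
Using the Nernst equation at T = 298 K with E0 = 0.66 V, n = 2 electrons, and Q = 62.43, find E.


E = E0 - (RT/nF) * ln(Q)
E = 0.66 - (8.314 * 298 / (2 * 96485)) * ln(62.43)
E = 0.6069 V

0.6069 V


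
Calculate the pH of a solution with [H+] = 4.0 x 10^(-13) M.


pH = -log10([H+])
pH = -log10(4.0 x 10^(-13))
pH = 12.3979

12.3979


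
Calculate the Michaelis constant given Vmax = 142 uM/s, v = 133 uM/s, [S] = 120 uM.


Km = [S] * (Vmax - v) / v
Km = 120 * (142 - 133) / 133
Km = 8.1203 uM

8.1203 uM


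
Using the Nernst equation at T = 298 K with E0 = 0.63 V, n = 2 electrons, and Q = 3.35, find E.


E = E0 - (RT/nF) * ln(Q)
E = 0.63 - (8.314 * 298 / (2 * 96485)) * ln(3.35)
E = 0.6145 V

0.6145 V


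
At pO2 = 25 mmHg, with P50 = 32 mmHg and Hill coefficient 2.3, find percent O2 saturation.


Y = pO2^n / (P50^n + pO2^n)
Y = 25^2.3 / (32^2.3 + 25^2.3)
Y = 36.17%

36.17%


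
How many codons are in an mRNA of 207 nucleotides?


codons = nucleotides / 3
codons = 207 / 3 = 69

69


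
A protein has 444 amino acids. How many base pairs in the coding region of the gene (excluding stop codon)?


Each amino acid = 1 codon = 3 bp
bp = 444 * 3 = 1332 bp

1332 bp


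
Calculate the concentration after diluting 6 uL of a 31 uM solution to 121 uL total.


C2 = C1 * V1 / V2
C2 = 31 * 6 / 121
C2 = 1.5372 uM

1.5372 uM


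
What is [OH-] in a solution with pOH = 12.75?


[OH-] = 10^(-pOH)
[OH-] = 10^(-12.75)
[OH-] = 1.778e-13 M

1.778e-13 M


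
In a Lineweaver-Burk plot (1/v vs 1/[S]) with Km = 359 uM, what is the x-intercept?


x-intercept = -1/Km
= -1/359
= -0.0028 1/uM

-0.0028 1/uM


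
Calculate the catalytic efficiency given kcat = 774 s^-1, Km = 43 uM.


Catalytic efficiency = kcat / Km
= 774 / 43
= 18.0 uM^-1*s^-1

18.0 uM^-1*s^-1


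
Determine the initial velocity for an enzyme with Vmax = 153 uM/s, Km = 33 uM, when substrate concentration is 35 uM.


v = Vmax * [S] / (Km + [S])
v = 153 * 35 / (33 + 35)
v = 78.75 uM/s

78.75 uM/s


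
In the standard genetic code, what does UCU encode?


Standard genetic code lookup.
Codon UCU -> Ser

Ser


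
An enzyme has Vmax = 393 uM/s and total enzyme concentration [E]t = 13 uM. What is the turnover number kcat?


kcat = Vmax / [E]t
kcat = 393 / 13
kcat = 30.2308 s^-1

30.2308 s^-1


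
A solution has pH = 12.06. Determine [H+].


[H+] = 10^(-pH)
[H+] = 10^(-12.06)
[H+] = 8.710e-13 M

8.710e-13 M


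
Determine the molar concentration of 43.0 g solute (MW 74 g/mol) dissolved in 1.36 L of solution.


C = (mass / MW) / volume
C = (43.0 / 74) / 1.36
C = 0.4273 M

0.4273 M


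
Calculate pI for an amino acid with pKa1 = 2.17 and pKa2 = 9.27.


pI = (pKa1 + pKa2) / 2
pI = (2.17 + 9.27) / 2
pI = 5.72

5.72


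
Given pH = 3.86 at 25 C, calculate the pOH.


pOH = 14 - pH
pOH = 14 - 3.86
pOH = 10.14

10.14


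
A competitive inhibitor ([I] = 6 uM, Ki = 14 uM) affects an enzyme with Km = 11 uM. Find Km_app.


Km_app = Km * (1 + [I]/Ki)
Km_app = 11 * (1 + 6/14)
Km_app = 15.7143 uM

15.7143 uM


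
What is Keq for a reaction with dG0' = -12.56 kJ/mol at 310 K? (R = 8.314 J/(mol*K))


Keq = exp(-dG0 * 1000 / (R * T))
Keq = exp(-(-12.56) * 1000 / (8.314 * 310))
Keq = 130.744

130.744


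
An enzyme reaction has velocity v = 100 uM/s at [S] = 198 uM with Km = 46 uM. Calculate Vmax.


Vmax = v * (Km + [S]) / [S]
Vmax = 100 * (46 + 198) / 198
Vmax = 123.2323 uM/s

123.2323 uM/s


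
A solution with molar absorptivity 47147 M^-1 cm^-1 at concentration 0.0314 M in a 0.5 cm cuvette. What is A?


A = epsilon * c * l
A = 47147 * 0.0314 * 0.5
A = 740.2079

740.2079


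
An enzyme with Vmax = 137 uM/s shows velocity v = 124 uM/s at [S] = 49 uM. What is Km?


Km = [S] * (Vmax - v) / v
Km = 49 * (137 - 124) / 124
Km = 5.1371 uM

5.1371 uM


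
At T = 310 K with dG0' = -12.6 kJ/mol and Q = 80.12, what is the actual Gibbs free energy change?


dG = dG0' + RT * ln(Q) / 1000
dG = -12.6 + 8.314 * 310 * ln(80.12) / 1000
dG = -1.3022 kJ/mol

-1.3022 kJ/mol


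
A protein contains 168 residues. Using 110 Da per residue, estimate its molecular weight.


MW = n_residues * 110 Da
MW = 168 * 110
MW = 18480 Da

18480 Da


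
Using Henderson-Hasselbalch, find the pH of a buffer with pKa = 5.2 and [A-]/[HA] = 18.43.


pH = pKa + log10([A-]/[HA])
pH = 5.2 + log10(18.43)
pH = 6.4655

6.4655


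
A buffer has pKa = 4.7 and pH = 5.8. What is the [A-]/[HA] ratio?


[A-]/[HA] = 10^(pH - pKa)
= 10^(5.8 - 4.7)
= 12.5893

12.5893


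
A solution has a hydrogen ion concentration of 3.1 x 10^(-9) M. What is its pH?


pH = -log10([H+])
pH = -log10(3.1 x 10^(-9))
pH = 8.5086

8.5086


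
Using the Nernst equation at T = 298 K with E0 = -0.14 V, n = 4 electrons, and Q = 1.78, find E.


E = E0 - (RT/nF) * ln(Q)
E = -0.14 - (8.314 * 298 / (4 * 96485)) * ln(1.78)
E = -0.1437 V

-0.1437 V


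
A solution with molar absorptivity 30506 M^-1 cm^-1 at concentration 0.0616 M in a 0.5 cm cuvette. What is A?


A = epsilon * c * l
A = 30506 * 0.0616 * 0.5
A = 939.5848

939.5848


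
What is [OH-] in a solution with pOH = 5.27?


[OH-] = 10^(-pOH)
[OH-] = 10^(-5.27)
[OH-] = 5.370e-06 M

5.370e-06 M


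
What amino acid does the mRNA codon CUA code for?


Standard genetic code lookup.
Codon CUA -> Leu

Leu


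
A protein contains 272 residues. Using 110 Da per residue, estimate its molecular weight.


MW = n_residues * 110 Da
MW = 272 * 110
MW = 29920 Da

29920 Da


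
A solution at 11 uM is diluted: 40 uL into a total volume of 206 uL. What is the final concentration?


C2 = C1 * V1 / V2
C2 = 11 * 40 / 206
C2 = 2.1359 uM

2.1359 uM


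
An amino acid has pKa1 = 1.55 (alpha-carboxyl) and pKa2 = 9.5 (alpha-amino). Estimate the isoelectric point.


pI = (pKa1 + pKa2) / 2
pI = (1.55 + 9.5) / 2
pI = 5.525

5.525


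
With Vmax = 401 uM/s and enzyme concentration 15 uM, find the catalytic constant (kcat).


kcat = Vmax / [E]t
kcat = 401 / 15
kcat = 26.7333 s^-1

26.7333 s^-1


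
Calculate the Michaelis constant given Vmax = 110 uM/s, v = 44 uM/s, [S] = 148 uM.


Km = [S] * (Vmax - v) / v
Km = 148 * (110 - 44) / 44
Km = 222.0 uM

222.0 uM


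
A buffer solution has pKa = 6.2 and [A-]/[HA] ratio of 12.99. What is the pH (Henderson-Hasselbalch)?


pH = pKa + log10([A-]/[HA])
pH = 6.2 + log10(12.99)
pH = 7.3136

7.3136


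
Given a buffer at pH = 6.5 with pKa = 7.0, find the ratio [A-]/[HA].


[A-]/[HA] = 10^(pH - pKa)
= 10^(6.5 - 7.0)
= 0.3162

0.3162


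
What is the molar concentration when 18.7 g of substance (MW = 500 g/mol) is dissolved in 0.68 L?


C = (mass / MW) / volume
C = (18.7 / 500) / 0.68
C = 0.055 M

0.055 M


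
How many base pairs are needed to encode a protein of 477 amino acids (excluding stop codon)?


Each amino acid = 1 codon = 3 bp
bp = 477 * 3 = 1431 bp

1431 bp


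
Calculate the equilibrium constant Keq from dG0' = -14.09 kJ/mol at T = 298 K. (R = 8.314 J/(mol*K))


Keq = exp(-dG0 * 1000 / (R * T))
Keq = exp(-(-14.09) * 1000 / (8.314 * 298))
Keq = 295.013

295.013


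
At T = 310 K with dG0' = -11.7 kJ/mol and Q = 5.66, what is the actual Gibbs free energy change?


dG = dG0' + RT * ln(Q) / 1000
dG = -11.7 + 8.314 * 310 * ln(5.66) / 1000
dG = -7.2324 kJ/mol

-7.2324 kJ/mol


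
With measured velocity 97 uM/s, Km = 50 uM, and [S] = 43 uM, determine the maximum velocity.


Vmax = v * (Km + [S]) / [S]
Vmax = 97 * (50 + 43) / 43
Vmax = 209.7907 uM/s

209.7907 uM/s


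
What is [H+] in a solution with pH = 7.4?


[H+] = 10^(-pH)
[H+] = 10^(-7.4)
[H+] = 3.981e-08 M

3.981e-08 M


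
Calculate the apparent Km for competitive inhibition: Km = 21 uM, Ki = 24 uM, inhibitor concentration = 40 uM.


Km_app = Km * (1 + [I]/Ki)
Km_app = 21 * (1 + 40/24)
Km_app = 56.0 uM

56.0 uM


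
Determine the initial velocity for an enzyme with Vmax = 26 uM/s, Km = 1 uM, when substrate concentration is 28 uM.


v = Vmax * [S] / (Km + [S])
v = 26 * 28 / (1 + 28)
v = 25.1034 uM/s

25.1034 uM/s


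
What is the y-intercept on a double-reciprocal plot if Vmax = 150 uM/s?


y-intercept = 1/Vmax
= 1/150
= 0.0067 s/uM

0.0067 s/uM


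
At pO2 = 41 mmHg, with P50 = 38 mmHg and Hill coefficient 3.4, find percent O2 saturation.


Y = pO2^n / (P50^n + pO2^n)
Y = 41^3.4 / (38^3.4 + 41^3.4)
Y = 56.42%

56.42%


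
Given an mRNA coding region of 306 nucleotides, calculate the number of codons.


codons = nucleotides / 3
codons = 306 / 3 = 102

102


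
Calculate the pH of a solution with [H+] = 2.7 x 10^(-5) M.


pH = -log10([H+])
pH = -log10(2.7 x 10^(-5))
pH = 4.5686

4.5686


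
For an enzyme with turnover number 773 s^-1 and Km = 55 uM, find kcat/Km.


Catalytic efficiency = kcat / Km
= 773 / 55
= 14.0545 uM^-1*s^-1

14.0545 uM^-1*s^-1


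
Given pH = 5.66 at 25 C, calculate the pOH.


pOH = 14 - pH
pOH = 14 - 5.66
pOH = 8.34

8.34


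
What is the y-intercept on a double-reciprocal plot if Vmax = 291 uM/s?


y-intercept = 1/Vmax
= 1/291
= 0.0034 s/uM

0.0034 s/uM


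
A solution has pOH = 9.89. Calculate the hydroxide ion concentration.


[OH-] = 10^(-pOH)
[OH-] = 10^(-9.89)
[OH-] = 1.288e-10 M

1.288e-10 M


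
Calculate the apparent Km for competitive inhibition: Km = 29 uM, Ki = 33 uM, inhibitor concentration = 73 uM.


Km_app = Km * (1 + [I]/Ki)
Km_app = 29 * (1 + 73/33)
Km_app = 93.1515 uM

93.1515 uM


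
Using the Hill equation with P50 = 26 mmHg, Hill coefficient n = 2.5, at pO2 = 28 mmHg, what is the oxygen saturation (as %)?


Y = pO2^n / (P50^n + pO2^n)
Y = 28^2.5 / (26^2.5 + 28^2.5)
Y = 54.62%

54.62%


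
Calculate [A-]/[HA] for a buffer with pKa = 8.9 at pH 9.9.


[A-]/[HA] = 10^(pH - pKa)
= 10^(9.9 - 8.9)
= 10.0

10.0


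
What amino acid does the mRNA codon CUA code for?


Standard genetic code lookup.
Codon CUA -> Leu

Leu


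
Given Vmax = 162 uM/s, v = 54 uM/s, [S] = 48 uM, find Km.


Km = [S] * (Vmax - v) / v
Km = 48 * (162 - 54) / 54
Km = 96.0 uM

96.0 uM


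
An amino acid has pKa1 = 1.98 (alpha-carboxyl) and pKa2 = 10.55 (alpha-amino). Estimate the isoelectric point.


pI = (pKa1 + pKa2) / 2
pI = (1.98 + 10.55) / 2
pI = 6.265

6.265


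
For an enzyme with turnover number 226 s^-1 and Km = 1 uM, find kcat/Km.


Catalytic efficiency = kcat / Km
= 226 / 1
= 226.0 uM^-1*s^-1

226.0 uM^-1*s^-1


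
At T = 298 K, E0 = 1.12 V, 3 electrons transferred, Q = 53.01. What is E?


E = E0 - (RT/nF) * ln(Q)
E = 1.12 - (8.314 * 298 / (3 * 96485)) * ln(53.01)
E = 1.086 V

1.086 V


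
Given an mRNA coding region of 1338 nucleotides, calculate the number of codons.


codons = nucleotides / 3
codons = 1338 / 3 = 446

446


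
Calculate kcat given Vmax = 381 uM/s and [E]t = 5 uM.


kcat = Vmax / [E]t
kcat = 381 / 5
kcat = 76.2 s^-1

76.2 s^-1


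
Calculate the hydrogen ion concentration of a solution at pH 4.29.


[H+] = 10^(-pH)
[H+] = 10^(-4.29)
[H+] = 5.129e-05 M

5.129e-05 M


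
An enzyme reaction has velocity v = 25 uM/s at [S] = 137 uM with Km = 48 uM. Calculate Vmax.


Vmax = v * (Km + [S]) / [S]
Vmax = 25 * (48 + 137) / 137
Vmax = 33.7591 uM/s

33.7591 uM/s


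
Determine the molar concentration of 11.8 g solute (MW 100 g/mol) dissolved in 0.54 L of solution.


C = (mass / MW) / volume
C = (11.8 / 100) / 0.54
C = 0.2185 M

0.2185 M


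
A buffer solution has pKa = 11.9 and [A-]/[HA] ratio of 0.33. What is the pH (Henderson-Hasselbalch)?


pH = pKa + log10([A-]/[HA])
pH = 11.9 + log10(0.33)
pH = 11.4185

11.4185


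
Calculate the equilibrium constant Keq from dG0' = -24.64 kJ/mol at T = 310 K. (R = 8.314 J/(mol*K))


Keq = exp(-dG0 * 1000 / (R * T))
Keq = exp(-(-24.64) * 1000 / (8.314 * 310))
Keq = 14189.312

14189.312


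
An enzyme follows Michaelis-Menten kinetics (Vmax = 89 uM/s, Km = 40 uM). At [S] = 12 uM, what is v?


v = Vmax * [S] / (Km + [S])
v = 89 * 12 / (40 + 12)
v = 20.5385 uM/s

20.5385 uM/s


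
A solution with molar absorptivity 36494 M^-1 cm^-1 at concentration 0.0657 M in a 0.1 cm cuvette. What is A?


A = epsilon * c * l
A = 36494 * 0.0657 * 0.1
A = 239.7656

239.7656


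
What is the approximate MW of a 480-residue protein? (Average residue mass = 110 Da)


MW = n_residues * 110 Da
MW = 480 * 110
MW = 52800 Da

52800 Da


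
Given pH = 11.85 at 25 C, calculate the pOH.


pOH = 14 - pH
pOH = 14 - 11.85
pOH = 2.15

2.15


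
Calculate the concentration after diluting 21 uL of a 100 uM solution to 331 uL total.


C2 = C1 * V1 / V2
C2 = 100 * 21 / 331
C2 = 6.3444 uM

6.3444 uM


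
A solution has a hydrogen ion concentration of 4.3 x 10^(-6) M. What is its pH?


pH = -log10([H+])
pH = -log10(4.3 x 10^(-6))
pH = 5.3665

5.3665


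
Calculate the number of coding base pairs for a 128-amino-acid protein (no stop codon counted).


Each amino acid = 1 codon = 3 bp
bp = 128 * 3 = 384 bp

384 bp


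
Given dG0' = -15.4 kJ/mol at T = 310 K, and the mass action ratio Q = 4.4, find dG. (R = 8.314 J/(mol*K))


dG = dG0' + RT * ln(Q) / 1000
dG = -15.4 + 8.314 * 310 * ln(4.4) / 1000
dG = -11.5814 kJ/mol

-11.5814 kJ/mol


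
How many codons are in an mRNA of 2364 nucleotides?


codons = nucleotides / 3
codons = 2364 / 3 = 788

788


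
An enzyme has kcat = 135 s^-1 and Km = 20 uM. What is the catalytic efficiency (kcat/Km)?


Catalytic efficiency = kcat / Km
= 135 / 20
= 6.75 uM^-1*s^-1

6.75 uM^-1*s^-1


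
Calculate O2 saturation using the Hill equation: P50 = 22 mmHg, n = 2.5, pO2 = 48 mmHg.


Y = pO2^n / (P50^n + pO2^n)
Y = 48^2.5 / (22^2.5 + 48^2.5)
Y = 87.55%

87.55%


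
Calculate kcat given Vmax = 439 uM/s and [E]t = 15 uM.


kcat = Vmax / [E]t
kcat = 439 / 15
kcat = 29.2667 s^-1

29.2667 s^-1


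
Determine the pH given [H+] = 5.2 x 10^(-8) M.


pH = -log10([H+])
pH = -log10(5.2 x 10^(-8))
pH = 7.284

7.284


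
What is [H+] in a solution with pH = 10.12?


[H+] = 10^(-pH)
[H+] = 10^(-10.12)
[H+] = 7.586e-11 M

7.586e-11 M


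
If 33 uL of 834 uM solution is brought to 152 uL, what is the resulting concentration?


C2 = C1 * V1 / V2
C2 = 834 * 33 / 152
C2 = 181.0658 uM

181.0658 uM


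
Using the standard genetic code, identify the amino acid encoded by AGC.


Standard genetic code lookup.
Codon AGC -> Ser

Ser


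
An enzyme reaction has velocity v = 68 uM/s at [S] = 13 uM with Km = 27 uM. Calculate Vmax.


Vmax = v * (Km + [S]) / [S]
Vmax = 68 * (27 + 13) / 13
Vmax = 209.2308 uM/s

209.2308 uM/s


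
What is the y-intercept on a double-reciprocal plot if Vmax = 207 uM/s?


y-intercept = 1/Vmax
= 1/207
= 0.0048 s/uM

0.0048 s/uM


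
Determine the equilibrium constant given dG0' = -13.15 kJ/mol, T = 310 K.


Keq = exp(-dG0 * 1000 / (R * T))
Keq = exp(-(-13.15) * 1000 / (8.314 * 310))
Keq = 164.3765

164.3765


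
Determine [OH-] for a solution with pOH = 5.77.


[OH-] = 10^(-pOH)
[OH-] = 10^(-5.77)
[OH-] = 1.698e-06 M

1.698e-06 M


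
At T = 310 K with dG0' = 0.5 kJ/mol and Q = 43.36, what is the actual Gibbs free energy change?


dG = dG0' + RT * ln(Q) / 1000
dG = 0.5 + 8.314 * 310 * ln(43.36) / 1000
dG = 10.2154 kJ/mol

10.2154 kJ/mol


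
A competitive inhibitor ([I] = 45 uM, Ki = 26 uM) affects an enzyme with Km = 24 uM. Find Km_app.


Km_app = Km * (1 + [I]/Ki)
Km_app = 24 * (1 + 45/26)
Km_app = 65.5385 uM

65.5385 uM


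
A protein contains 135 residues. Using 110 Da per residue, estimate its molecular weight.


MW = n_residues * 110 Da
MW = 135 * 110
MW = 14850 Da

14850 Da


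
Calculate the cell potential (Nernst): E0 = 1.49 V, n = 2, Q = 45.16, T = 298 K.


E = E0 - (RT/nF) * ln(Q)
E = 1.49 - (8.314 * 298 / (2 * 96485)) * ln(45.16)
E = 1.4411 V

1.4411 V


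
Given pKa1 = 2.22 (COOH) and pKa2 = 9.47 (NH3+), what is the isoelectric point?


pI = (pKa1 + pKa2) / 2
pI = (2.22 + 9.47) / 2
pI = 5.845

5.845


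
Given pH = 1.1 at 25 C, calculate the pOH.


pOH = 14 - pH
pOH = 14 - 1.1
pOH = 12.9

12.9


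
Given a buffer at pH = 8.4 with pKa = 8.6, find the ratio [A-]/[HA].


[A-]/[HA] = 10^(pH - pKa)
= 10^(8.4 - 8.6)
= 0.631

0.631


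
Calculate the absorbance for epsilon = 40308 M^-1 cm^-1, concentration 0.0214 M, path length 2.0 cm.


A = epsilon * c * l
A = 40308 * 0.0214 * 2.0
A = 1725.1824

1725.1824


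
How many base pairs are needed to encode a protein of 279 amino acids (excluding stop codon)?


Each amino acid = 1 codon = 3 bp
bp = 279 * 3 = 837 bp

837 bp


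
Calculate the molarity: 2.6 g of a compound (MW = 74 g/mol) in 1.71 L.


C = (mass / MW) / volume
C = (2.6 / 74) / 1.71
C = 0.0205 M

0.0205 M


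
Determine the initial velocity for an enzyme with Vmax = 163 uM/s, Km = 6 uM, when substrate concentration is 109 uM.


v = Vmax * [S] / (Km + [S])
v = 163 * 109 / (6 + 109)
v = 154.4957 uM/s

154.4957 uM/s


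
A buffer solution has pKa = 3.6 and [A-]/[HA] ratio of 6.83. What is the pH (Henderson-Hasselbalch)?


pH = pKa + log10([A-]/[HA])
pH = 3.6 + log10(6.83)
pH = 4.4344

4.4344


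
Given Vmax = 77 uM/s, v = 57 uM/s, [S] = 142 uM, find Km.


Km = [S] * (Vmax - v) / v
Km = 142 * (77 - 57) / 57
Km = 49.8246 uM

49.8246 uM


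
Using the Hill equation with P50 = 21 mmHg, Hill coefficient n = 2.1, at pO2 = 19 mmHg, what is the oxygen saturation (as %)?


Y = pO2^n / (P50^n + pO2^n)
Y = 19^2.1 / (21^2.1 + 19^2.1)
Y = 44.76%

44.76%


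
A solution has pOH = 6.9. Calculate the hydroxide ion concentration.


[OH-] = 10^(-pOH)
[OH-] = 10^(-6.9)
[OH-] = 1.259e-07 M

1.259e-07 M


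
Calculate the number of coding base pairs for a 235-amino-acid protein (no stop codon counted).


Each amino acid = 1 codon = 3 bp
bp = 235 * 3 = 705 bp

705 bp


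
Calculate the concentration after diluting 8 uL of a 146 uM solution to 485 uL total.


C2 = C1 * V1 / V2
C2 = 146 * 8 / 485
C2 = 2.4082 uM

2.4082 uM


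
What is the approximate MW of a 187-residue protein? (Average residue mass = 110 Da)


MW = n_residues * 110 Da
MW = 187 * 110
MW = 20570 Da

20570 Da


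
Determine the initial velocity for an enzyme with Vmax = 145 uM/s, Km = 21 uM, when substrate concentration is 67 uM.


v = Vmax * [S] / (Km + [S])
v = 145 * 67 / (21 + 67)
v = 110.3977 uM/s

110.3977 uM/s


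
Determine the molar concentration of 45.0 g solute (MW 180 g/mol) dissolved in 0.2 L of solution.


C = (mass / MW) / volume
C = (45.0 / 180) / 0.2
C = 1.25 M

1.25 M


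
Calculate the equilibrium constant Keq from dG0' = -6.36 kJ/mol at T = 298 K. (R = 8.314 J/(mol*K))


Keq = exp(-dG0 * 1000 / (R * T))
Keq = exp(-(-6.36) * 1000 / (8.314 * 298))
Keq = 13.0271

13.0271


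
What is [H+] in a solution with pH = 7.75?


[H+] = 10^(-pH)
[H+] = 10^(-7.75)
[H+] = 1.778e-08 M

1.778e-08 M


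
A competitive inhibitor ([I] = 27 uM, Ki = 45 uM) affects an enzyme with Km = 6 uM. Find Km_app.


Km_app = Km * (1 + [I]/Ki)
Km_app = 6 * (1 + 27/45)
Km_app = 9.6 uM

9.6 uM


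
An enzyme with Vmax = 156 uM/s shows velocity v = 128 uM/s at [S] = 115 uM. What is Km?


Km = [S] * (Vmax - v) / v
Km = 115 * (156 - 128) / 128
Km = 25.1562 uM

25.1562 uM


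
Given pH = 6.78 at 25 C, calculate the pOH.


pOH = 14 - pH
pOH = 14 - 6.78
pOH = 7.22

7.22


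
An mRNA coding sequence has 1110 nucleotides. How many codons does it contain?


codons = nucleotides / 3
codons = 1110 / 3 = 370

370


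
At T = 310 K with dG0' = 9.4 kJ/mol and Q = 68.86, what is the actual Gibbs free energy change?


dG = dG0' + RT * ln(Q) / 1000
dG = 9.4 + 8.314 * 310 * ln(68.86) / 1000
dG = 20.3075 kJ/mol

20.3075 kJ/mol


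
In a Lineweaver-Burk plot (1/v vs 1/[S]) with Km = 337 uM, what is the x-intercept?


x-intercept = -1/Km
= -1/337
= -0.003 1/uM

-0.003 1/uM


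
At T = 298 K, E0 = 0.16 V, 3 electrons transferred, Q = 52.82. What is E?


E = E0 - (RT/nF) * ln(Q)
E = 0.16 - (8.314 * 298 / (3 * 96485)) * ln(52.82)
E = 0.126 V

0.126 V


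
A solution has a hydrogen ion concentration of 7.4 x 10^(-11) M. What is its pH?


pH = -log10([H+])
pH = -log10(7.4 x 10^(-11))
pH = 10.1308

10.1308


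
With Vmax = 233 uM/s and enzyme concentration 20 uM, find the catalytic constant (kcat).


kcat = Vmax / [E]t
kcat = 233 / 20
kcat = 11.65 s^-1

11.65 s^-1


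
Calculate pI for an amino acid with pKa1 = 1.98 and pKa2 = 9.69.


pI = (pKa1 + pKa2) / 2
pI = (1.98 + 9.69) / 2
pI = 5.835

5.835


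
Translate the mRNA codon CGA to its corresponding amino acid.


Standard genetic code lookup.
Codon CGA -> Arg

Arg


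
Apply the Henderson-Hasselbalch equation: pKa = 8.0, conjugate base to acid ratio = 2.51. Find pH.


pH = pKa + log10([A-]/[HA])
pH = 8.0 + log10(2.51)
pH = 8.3997

8.3997


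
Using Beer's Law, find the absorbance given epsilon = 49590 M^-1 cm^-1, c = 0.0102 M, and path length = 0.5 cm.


A = epsilon * c * l
A = 49590 * 0.0102 * 0.5
A = 252.909

252.909


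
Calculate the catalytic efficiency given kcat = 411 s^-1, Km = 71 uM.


Catalytic efficiency = kcat / Km
= 411 / 71
= 5.7887 uM^-1*s^-1

5.7887 uM^-1*s^-1


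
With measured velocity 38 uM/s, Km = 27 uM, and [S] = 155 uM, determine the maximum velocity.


Vmax = v * (Km + [S]) / [S]
Vmax = 38 * (27 + 155) / 155
Vmax = 44.6194 uM/s

44.6194 uM/s


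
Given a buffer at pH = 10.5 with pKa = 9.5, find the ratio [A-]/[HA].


[A-]/[HA] = 10^(pH - pKa)
= 10^(10.5 - 9.5)
= 10.0

10.0


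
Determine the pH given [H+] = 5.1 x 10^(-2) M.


pH = -log10([H+])
pH = -log10(5.1 x 10^(-2))
pH = 1.2924

1.2924


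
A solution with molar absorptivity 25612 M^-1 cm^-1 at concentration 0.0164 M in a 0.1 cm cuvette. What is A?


A = epsilon * c * l
A = 25612 * 0.0164 * 0.1
A = 42.0037

42.0037


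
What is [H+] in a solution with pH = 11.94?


[H+] = 10^(-pH)
[H+] = 10^(-11.94)
[H+] = 1.148e-12 M

1.148e-12 M


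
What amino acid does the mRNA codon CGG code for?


Standard genetic code lookup.
Codon CGG -> Arg

Arg


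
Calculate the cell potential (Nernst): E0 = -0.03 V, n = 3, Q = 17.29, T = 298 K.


E = E0 - (RT/nF) * ln(Q)
E = -0.03 - (8.314 * 298 / (3 * 96485)) * ln(17.29)
E = -0.0544 V

-0.0544 V


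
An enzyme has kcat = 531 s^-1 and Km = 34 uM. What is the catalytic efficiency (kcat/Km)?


Catalytic efficiency = kcat / Km
= 531 / 34
= 15.6176 uM^-1*s^-1

15.6176 uM^-1*s^-1


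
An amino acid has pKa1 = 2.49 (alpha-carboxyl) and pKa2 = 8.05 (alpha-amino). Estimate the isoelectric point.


pI = (pKa1 + pKa2) / 2
pI = (2.49 + 8.05) / 2
pI = 5.27

5.27


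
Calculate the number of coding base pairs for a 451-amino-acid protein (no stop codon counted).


Each amino acid = 1 codon = 3 bp
bp = 451 * 3 = 1353 bp

1353 bp


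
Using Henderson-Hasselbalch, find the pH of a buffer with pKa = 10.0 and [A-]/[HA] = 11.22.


pH = pKa + log10([A-]/[HA])
pH = 10.0 + log10(11.22)
pH = 11.05

11.05


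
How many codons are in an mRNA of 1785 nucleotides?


codons = nucleotides / 3
codons = 1785 / 3 = 595

595


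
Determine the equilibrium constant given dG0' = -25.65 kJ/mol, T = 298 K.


Keq = exp(-dG0 * 1000 / (R * T))
Keq = exp(-(-25.65) * 1000 / (8.314 * 298))
Keq = 31347.1219

31347.1219


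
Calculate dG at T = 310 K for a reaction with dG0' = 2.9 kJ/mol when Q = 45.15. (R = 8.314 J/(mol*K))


dG = dG0' + RT * ln(Q) / 1000
dG = 2.9 + 8.314 * 310 * ln(45.15) / 1000
dG = 12.7196 kJ/mol

12.7196 kJ/mol


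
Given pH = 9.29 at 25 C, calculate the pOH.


pOH = 14 - pH
pOH = 14 - 9.29
pOH = 4.71

4.71


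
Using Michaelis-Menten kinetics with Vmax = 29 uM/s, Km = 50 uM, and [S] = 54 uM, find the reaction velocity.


v = Vmax * [S] / (Km + [S])
v = 29 * 54 / (50 + 54)
v = 15.0577 uM/s

15.0577 uM/s


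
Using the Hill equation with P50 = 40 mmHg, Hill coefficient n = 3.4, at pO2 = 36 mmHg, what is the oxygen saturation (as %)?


Y = pO2^n / (P50^n + pO2^n)
Y = 36^3.4 / (40^3.4 + 36^3.4)
Y = 41.14%

41.14%


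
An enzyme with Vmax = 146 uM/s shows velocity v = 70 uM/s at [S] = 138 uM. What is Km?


Km = [S] * (Vmax - v) / v
Km = 138 * (146 - 70) / 70
Km = 149.8286 uM

149.8286 uM


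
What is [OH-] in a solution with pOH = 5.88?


[OH-] = 10^(-pOH)
[OH-] = 10^(-5.88)
[OH-] = 1.318e-06 M

1.318e-06 M


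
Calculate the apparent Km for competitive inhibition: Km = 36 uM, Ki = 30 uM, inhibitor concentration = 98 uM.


Km_app = Km * (1 + [I]/Ki)
Km_app = 36 * (1 + 98/30)
Km_app = 153.6 uM

153.6 uM


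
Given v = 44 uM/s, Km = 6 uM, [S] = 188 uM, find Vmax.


Vmax = v * (Km + [S]) / [S]
Vmax = 44 * (6 + 188) / 188
Vmax = 45.4043 uM/s

45.4043 uM/s


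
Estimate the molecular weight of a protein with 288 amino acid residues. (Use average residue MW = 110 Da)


MW = n_residues * 110 Da
MW = 288 * 110
MW = 31680 Da

31680 Da


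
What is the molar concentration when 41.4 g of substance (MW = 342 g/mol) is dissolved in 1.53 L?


C = (mass / MW) / volume
C = (41.4 / 342) / 1.53
C = 0.0791 M

0.0791 M


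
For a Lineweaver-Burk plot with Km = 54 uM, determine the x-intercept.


x-intercept = -1/Km
= -1/54
= -0.0185 1/uM

-0.0185 1/uM


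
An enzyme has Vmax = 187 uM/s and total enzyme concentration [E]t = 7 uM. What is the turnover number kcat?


kcat = Vmax / [E]t
kcat = 187 / 7
kcat = 26.7143 s^-1

26.7143 s^-1


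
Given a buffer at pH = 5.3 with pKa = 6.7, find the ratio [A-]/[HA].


[A-]/[HA] = 10^(pH - pKa)
= 10^(5.3 - 6.7)
= 0.0398

0.0398


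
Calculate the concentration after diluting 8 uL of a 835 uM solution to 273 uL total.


C2 = C1 * V1 / V2
C2 = 835 * 8 / 273
C2 = 24.4689 uM

24.4689 uM


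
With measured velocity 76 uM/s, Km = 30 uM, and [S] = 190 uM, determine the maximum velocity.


Vmax = v * (Km + [S]) / [S]
Vmax = 76 * (30 + 190) / 190
Vmax = 88.0 uM/s

88.0 uM/s


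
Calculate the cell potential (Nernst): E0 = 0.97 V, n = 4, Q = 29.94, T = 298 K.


E = E0 - (RT/nF) * ln(Q)
E = 0.97 - (8.314 * 298 / (4 * 96485)) * ln(29.94)
E = 0.9482 V

0.9482 V


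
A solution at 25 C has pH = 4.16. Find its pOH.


pOH = 14 - pH
pOH = 14 - 4.16
pOH = 9.84

9.84


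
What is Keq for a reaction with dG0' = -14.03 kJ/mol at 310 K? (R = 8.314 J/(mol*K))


Keq = exp(-dG0 * 1000 / (R * T))
Keq = exp(-(-14.03) * 1000 / (8.314 * 310))
Keq = 231.2726

231.2726


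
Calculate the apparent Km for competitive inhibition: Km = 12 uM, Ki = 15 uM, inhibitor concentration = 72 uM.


Km_app = Km * (1 + [I]/Ki)
Km_app = 12 * (1 + 72/15)
Km_app = 69.6 uM

69.6 uM


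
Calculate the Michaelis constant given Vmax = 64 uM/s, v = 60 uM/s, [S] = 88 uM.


Km = [S] * (Vmax - v) / v
Km = 88 * (64 - 60) / 60
Km = 5.8667 uM

5.8667 uM


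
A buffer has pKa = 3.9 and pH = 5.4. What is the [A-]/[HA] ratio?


[A-]/[HA] = 10^(pH - pKa)
= 10^(5.4 - 3.9)
= 31.6228

31.6228


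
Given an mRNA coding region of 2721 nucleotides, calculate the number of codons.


codons = nucleotides / 3
codons = 2721 / 3 = 907

907


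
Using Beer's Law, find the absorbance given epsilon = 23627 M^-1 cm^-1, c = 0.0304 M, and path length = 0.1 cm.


A = epsilon * c * l
A = 23627 * 0.0304 * 0.1
A = 71.8261

71.8261


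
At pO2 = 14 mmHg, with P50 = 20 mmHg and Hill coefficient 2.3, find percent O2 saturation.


Y = pO2^n / (P50^n + pO2^n)
Y = 14^2.3 / (20^2.3 + 14^2.3)
Y = 30.57%

30.57%


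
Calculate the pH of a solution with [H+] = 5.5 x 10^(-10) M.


pH = -log10([H+])
pH = -log10(5.5 x 10^(-10))
pH = 9.2596

9.2596


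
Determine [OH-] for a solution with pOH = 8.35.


[OH-] = 10^(-pOH)
[OH-] = 10^(-8.35)
[OH-] = 4.467e-09 M

4.467e-09 M


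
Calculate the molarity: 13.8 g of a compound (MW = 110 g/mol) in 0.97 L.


C = (mass / MW) / volume
C = (13.8 / 110) / 0.97
C = 0.1293 M

0.1293 M


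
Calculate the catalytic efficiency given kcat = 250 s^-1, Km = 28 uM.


Catalytic efficiency = kcat / Km
= 250 / 28
= 8.9286 uM^-1*s^-1

8.9286 uM^-1*s^-1


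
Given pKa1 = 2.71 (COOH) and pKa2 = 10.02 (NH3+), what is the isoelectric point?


pI = (pKa1 + pKa2) / 2
pI = (2.71 + 10.02) / 2
pI = 6.365

6.365


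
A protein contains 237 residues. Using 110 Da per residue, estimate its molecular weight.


MW = n_residues * 110 Da
MW = 237 * 110
MW = 26070 Da

26070 Da


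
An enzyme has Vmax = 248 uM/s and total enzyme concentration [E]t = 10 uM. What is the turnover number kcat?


kcat = Vmax / [E]t
kcat = 248 / 10
kcat = 24.8 s^-1

24.8 s^-1


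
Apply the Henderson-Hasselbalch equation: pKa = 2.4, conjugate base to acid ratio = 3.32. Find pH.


pH = pKa + log10([A-]/[HA])
pH = 2.4 + log10(3.32)
pH = 2.9211

2.9211


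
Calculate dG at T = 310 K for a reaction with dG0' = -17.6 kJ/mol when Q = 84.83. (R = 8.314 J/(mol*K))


dG = dG0' + RT * ln(Q) / 1000
dG = -17.6 + 8.314 * 310 * ln(84.83) / 1000
dG = -6.1549 kJ/mol

-6.1549 kJ/mol


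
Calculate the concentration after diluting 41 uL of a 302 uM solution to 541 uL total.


C2 = C1 * V1 / V2
C2 = 302 * 41 / 541
C2 = 22.8872 uM

22.8872 uM


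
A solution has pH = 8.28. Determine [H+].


[H+] = 10^(-pH)
[H+] = 10^(-8.28)
[H+] = 5.248e-09 M

5.248e-09 M


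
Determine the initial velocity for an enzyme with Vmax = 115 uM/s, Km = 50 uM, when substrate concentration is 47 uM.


v = Vmax * [S] / (Km + [S])
v = 115 * 47 / (50 + 47)
v = 55.7216 uM/s

55.7216 uM/s


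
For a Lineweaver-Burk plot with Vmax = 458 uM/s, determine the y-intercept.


y-intercept = 1/Vmax
= 1/458
= 0.0022 s/uM

0.0022 s/uM


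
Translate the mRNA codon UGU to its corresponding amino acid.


Standard genetic code lookup.
Codon UGU -> Cys

Cys


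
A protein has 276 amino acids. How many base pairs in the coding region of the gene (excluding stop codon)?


Each amino acid = 1 codon = 3 bp
bp = 276 * 3 = 828 bp

828 bp


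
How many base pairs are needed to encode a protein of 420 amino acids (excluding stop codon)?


Each amino acid = 1 codon = 3 bp
bp = 420 * 3 = 1260 bp

1260 bp


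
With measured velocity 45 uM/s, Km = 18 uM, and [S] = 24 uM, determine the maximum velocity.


Vmax = v * (Km + [S]) / [S]
Vmax = 45 * (18 + 24) / 24
Vmax = 78.75 uM/s

78.75 uM/s


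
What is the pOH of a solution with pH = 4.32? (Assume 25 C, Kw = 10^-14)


pOH = 14 - pH
pOH = 14 - 4.32
pOH = 9.68

9.68


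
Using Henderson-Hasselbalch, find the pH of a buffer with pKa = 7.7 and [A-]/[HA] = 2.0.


pH = pKa + log10([A-]/[HA])
pH = 7.7 + log10(2.0)
pH = 8.001

8.001


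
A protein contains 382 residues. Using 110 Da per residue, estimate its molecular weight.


MW = n_residues * 110 Da
MW = 382 * 110
MW = 42020 Da

42020 Da


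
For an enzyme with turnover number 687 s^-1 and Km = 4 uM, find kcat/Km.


Catalytic efficiency = kcat / Km
= 687 / 4
= 171.75 uM^-1*s^-1

171.75 uM^-1*s^-1


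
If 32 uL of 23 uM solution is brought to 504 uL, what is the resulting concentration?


C2 = C1 * V1 / V2
C2 = 23 * 32 / 504
C2 = 1.4603 uM

1.4603 uM


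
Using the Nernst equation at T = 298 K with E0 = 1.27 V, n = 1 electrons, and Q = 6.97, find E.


E = E0 - (RT/nF) * ln(Q)
E = 1.27 - (8.314 * 298 / (1 * 96485)) * ln(6.97)
E = 1.2201 V

1.2201 V


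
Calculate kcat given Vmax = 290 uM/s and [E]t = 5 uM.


kcat = Vmax / [E]t
kcat = 290 / 5
kcat = 58.0 s^-1

58.0 s^-1


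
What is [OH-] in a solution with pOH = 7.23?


[OH-] = 10^(-pOH)
[OH-] = 10^(-7.23)
[OH-] = 5.888e-08 M

5.888e-08 M


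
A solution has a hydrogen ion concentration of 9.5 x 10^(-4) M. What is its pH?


pH = -log10([H+])
pH = -log10(9.5 x 10^(-4))
pH = 3.0223

3.0223


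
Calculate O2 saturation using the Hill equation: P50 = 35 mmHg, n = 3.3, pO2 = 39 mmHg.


Y = pO2^n / (P50^n + pO2^n)
Y = 39^3.3 / (35^3.3 + 39^3.3)
Y = 58.83%

58.83%


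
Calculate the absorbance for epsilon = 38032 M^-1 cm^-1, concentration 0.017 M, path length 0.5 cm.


A = epsilon * c * l
A = 38032 * 0.017 * 0.5
A = 323.272

323.272


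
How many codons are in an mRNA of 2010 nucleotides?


codons = nucleotides / 3
codons = 2010 / 3 = 670

670


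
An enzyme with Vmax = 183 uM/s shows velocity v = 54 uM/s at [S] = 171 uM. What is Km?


Km = [S] * (Vmax - v) / v
Km = 171 * (183 - 54) / 54
Km = 408.5 uM

408.5 uM


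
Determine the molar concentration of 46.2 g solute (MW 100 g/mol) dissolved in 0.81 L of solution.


C = (mass / MW) / volume
C = (46.2 / 100) / 0.81
C = 0.5704 M

0.5704 M


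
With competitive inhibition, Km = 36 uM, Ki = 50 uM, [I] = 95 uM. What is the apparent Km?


Km_app = Km * (1 + [I]/Ki)
Km_app = 36 * (1 + 95/50)
Km_app = 104.4 uM

104.4 uM


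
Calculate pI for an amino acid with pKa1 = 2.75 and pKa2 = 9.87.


pI = (pKa1 + pKa2) / 2
pI = (2.75 + 9.87) / 2
pI = 6.31

6.31


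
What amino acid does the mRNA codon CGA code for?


Standard genetic code lookup.
Codon CGA -> Arg

Arg


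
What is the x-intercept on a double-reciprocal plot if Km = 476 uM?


x-intercept = -1/Km
= -1/476
= -0.0021 1/uM

-0.0021 1/uM
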